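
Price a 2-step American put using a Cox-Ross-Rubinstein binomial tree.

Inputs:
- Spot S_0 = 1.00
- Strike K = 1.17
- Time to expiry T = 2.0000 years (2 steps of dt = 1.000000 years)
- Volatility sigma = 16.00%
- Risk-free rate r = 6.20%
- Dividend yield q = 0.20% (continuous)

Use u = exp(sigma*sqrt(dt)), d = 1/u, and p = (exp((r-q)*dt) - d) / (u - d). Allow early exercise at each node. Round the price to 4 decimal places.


Answer: Price = V(0,0) = 0.1700

Derivation:
dt = T/N = 1.000000
u = exp(sigma*sqrt(dt)) = 1.173511; d = 1/u = 0.852144
p = (exp((r-q)*dt) - d) / (u - d) = 0.652502
Discount per step: exp(-r*dt) = 0.939883
Stock lattice S(k, i) with i counting down-moves:
  k=0: S(0,0) = 1.0000
  k=1: S(1,0) = 1.1735; S(1,1) = 0.8521
  k=2: S(2,0) = 1.3771; S(2,1) = 1.0000; S(2,2) = 0.7261
Terminal payoffs V(N, i) = max(K - S_T, 0):
  V(2,0) = 0.000000; V(2,1) = 0.170000; V(2,2) = 0.443851
Backward induction: V(k, i) = exp(-r*dt) * [p * V(k+1, i) + (1-p) * V(k+1, i+1)]; then take max(V_cont, immediate exercise) for American.
  V(1,0) = exp(-r*dt) * [p*0.000000 + (1-p)*0.170000] = 0.055523; exercise = 0.000000; V(1,0) = max -> 0.055523
  V(1,1) = exp(-r*dt) * [p*0.170000 + (1-p)*0.443851] = 0.249222; exercise = 0.317856; V(1,1) = max -> 0.317856
  V(0,0) = exp(-r*dt) * [p*0.055523 + (1-p)*0.317856] = 0.137865; exercise = 0.170000; V(0,0) = max -> 0.170000


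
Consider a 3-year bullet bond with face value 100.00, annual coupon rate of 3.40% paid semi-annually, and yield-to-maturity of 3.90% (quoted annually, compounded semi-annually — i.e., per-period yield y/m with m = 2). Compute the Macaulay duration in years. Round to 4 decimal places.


Coupon per period c = face * coupon_rate / m = 1.700000
Periods per year m = 2; per-period yield y/m = 0.019500
Number of cashflows N = 6
Cashflows (t years, CF_t, discount factor 1/(1+y/m)^(m*t), PV):
  t = 0.5000: CF_t = 1.700000, DF = 0.980873, PV = 1.667484
  t = 1.0000: CF_t = 1.700000, DF = 0.962112, PV = 1.635590
  t = 1.5000: CF_t = 1.700000, DF = 0.943709, PV = 1.604306
  t = 2.0000: CF_t = 1.700000, DF = 0.925659, PV = 1.573620
  t = 2.5000: CF_t = 1.700000, DF = 0.907954, PV = 1.543522
  t = 3.0000: CF_t = 101.700000, DF = 0.890588, PV = 90.572754
Price P = sum_t PV_t = 98.597276
Macaulay numerator sum_t t * PV_t:
  t * PV_t at t = 0.5000: 0.833742
  t * PV_t at t = 1.0000: 1.635590
  t * PV_t at t = 1.5000: 2.406459
  t * PV_t at t = 2.0000: 3.147241
  t * PV_t at t = 2.5000: 3.858805
  t * PV_t at t = 3.0000: 271.718261
Macaulay duration D = (sum_t t * PV_t) / P = 283.600098 / 98.597276 = 2.876348

Answer: Macaulay duration = 2.8763 years


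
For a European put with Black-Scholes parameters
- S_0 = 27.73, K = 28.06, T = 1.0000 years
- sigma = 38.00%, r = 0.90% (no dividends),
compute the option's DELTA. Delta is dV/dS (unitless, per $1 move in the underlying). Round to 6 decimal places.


Answer: Delta = -0.427575

Derivation:
d1 = 0.1825520657; d2 = -0.1974479343
phi(d1) = 0.3923499289; exp(-qT) = 1.0000000000; exp(-rT) = 0.9910403788
N(-d1) = 0.4275747491
Delta = -exp(-qT) * N(-d1) = -1.0000000000 * 0.4275747491 = -0.427575


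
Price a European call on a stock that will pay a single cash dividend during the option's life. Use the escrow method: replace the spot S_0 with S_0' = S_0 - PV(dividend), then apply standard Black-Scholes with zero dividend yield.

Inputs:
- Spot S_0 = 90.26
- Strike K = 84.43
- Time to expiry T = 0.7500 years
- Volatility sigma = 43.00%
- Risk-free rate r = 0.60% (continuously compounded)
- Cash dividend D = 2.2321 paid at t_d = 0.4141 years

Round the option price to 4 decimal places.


PV(D) = D * exp(-r * t_d) = 2.2321 * 0.99751848 = 2.22656101
S_0' = S_0 - PV(D) = 90.2600 - 2.22656101 = 88.03343899
d1 = (ln(S_0'/K) + (r + sigma^2/2)*T) / (sigma*sqrt(T)) = 0.31051090
d2 = d1 - sigma*sqrt(T) = -0.06188002
exp(-rT) = 0.99551011
N(d1) = 0.62191377; N(d2) = 0.47532919
C = S_0' * N(d1) - K * exp(-rT) * N(d2) = 88.03343899 * 0.62191377 - 84.4300 * 0.99551011 * 0.47532919 = 14.7974

Answer: Price = 14.7974


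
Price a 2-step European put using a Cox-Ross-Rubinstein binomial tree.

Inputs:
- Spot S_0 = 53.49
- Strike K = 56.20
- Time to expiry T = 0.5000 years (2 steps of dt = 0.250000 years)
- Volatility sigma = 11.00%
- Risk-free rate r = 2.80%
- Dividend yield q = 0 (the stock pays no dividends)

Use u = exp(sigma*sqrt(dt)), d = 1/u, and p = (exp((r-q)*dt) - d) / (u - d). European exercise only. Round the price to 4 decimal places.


dt = T/N = 0.250000
u = exp(sigma*sqrt(dt)) = 1.056541; d = 1/u = 0.946485
p = (exp((r-q)*dt) - d) / (u - d) = 0.550081
Discount per step: exp(-r*dt) = 0.993024
Stock lattice S(k, i) with i counting down-moves:
  k=0: S(0,0) = 53.4900
  k=1: S(1,0) = 56.5144; S(1,1) = 50.6275
  k=2: S(2,0) = 59.7097; S(2,1) = 53.4900; S(2,2) = 47.9182
Terminal payoffs V(N, i) = max(K - S_T, 0):
  V(2,0) = 0.000000; V(2,1) = 2.710000; V(2,2) = 8.281832
Backward induction: V(k, i) = exp(-r*dt) * [p * V(k+1, i) + (1-p) * V(k+1, i+1)].
  V(1,0) = exp(-r*dt) * [p*0.000000 + (1-p)*2.710000] = 1.210776
  V(1,1) = exp(-r*dt) * [p*2.710000 + (1-p)*8.281832] = 5.180483
  V(0,0) = exp(-r*dt) * [p*1.210776 + (1-p)*5.180483] = 2.975918

Answer: Price = V(0,0) = 2.9759


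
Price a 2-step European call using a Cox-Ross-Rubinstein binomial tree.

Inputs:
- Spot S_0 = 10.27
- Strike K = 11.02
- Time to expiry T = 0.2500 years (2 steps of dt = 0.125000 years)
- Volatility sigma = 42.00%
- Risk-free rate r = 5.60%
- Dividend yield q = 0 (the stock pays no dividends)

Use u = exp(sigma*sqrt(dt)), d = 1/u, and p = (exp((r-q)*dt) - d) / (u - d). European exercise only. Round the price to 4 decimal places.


dt = T/N = 0.125000
u = exp(sigma*sqrt(dt)) = 1.160084; d = 1/u = 0.862007
p = (exp((r-q)*dt) - d) / (u - d) = 0.486511
Discount per step: exp(-r*dt) = 0.993024
Stock lattice S(k, i) with i counting down-moves:
  k=0: S(0,0) = 10.2700
  k=1: S(1,0) = 11.9141; S(1,1) = 8.8528
  k=2: S(2,0) = 13.8213; S(2,1) = 10.2700; S(2,2) = 7.6312
Terminal payoffs V(N, i) = max(S_T - K, 0):
  V(2,0) = 2.801314; V(2,1) = 0.000000; V(2,2) = 0.000000
Backward induction: V(k, i) = exp(-r*dt) * [p * V(k+1, i) + (1-p) * V(k+1, i+1)].
  V(1,0) = exp(-r*dt) * [p*2.801314 + (1-p)*0.000000] = 1.353364
  V(1,1) = exp(-r*dt) * [p*0.000000 + (1-p)*0.000000] = 0.000000
  V(0,0) = exp(-r*dt) * [p*1.353364 + (1-p)*0.000000] = 0.653834

Answer: Price = V(0,0) = 0.6538


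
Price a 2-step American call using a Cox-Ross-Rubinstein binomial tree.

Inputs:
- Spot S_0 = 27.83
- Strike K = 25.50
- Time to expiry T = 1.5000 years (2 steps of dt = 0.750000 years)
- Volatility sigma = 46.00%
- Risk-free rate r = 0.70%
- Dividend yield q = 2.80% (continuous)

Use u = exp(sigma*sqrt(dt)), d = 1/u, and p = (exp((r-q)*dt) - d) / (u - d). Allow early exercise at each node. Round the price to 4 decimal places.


dt = T/N = 0.750000
u = exp(sigma*sqrt(dt)) = 1.489398; d = 1/u = 0.671412
p = (exp((r-q)*dt) - d) / (u - d) = 0.382600
Discount per step: exp(-r*dt) = 0.994764
Stock lattice S(k, i) with i counting down-moves:
  k=0: S(0,0) = 27.8300
  k=1: S(1,0) = 41.4499; S(1,1) = 18.6854
  k=2: S(2,0) = 61.7354; S(2,1) = 27.8300; S(2,2) = 12.5456
Terminal payoffs V(N, i) = max(S_T - K, 0):
  V(2,0) = 36.235427; V(2,1) = 2.330000; V(2,2) = 0.000000
Backward induction: V(k, i) = exp(-r*dt) * [p * V(k+1, i) + (1-p) * V(k+1, i+1)]; then take max(V_cont, immediate exercise) for American.
  V(1,0) = exp(-r*dt) * [p*36.235427 + (1-p)*2.330000] = 15.222085; exercise = 15.949933; V(1,0) = max -> 15.949933
  V(1,1) = exp(-r*dt) * [p*2.330000 + (1-p)*0.000000] = 0.886790; exercise = 0.000000; V(1,1) = max -> 0.886790
  V(0,0) = exp(-r*dt) * [p*15.949933 + (1-p)*0.886790] = 6.615125; exercise = 2.330000; V(0,0) = max -> 6.615125

Answer: Price = V(0,0) = 6.6151


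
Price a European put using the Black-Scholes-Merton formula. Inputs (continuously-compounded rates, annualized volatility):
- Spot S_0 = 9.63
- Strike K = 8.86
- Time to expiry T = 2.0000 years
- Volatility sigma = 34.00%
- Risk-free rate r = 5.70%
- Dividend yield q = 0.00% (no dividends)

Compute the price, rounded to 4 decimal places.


Answer: Price = 0.9387

Derivation:
d1 = (ln(S/K) + (r - q + 0.5*sigma^2) * T) / (sigma * sqrt(T)) = 0.65082204
d2 = d1 - sigma * sqrt(T) = 0.16998943
exp(-rT) = 0.89225796; exp(-qT) = 1.00000000
P = K * exp(-rT) * N(-d2) - S_0 * exp(-qT) * N(-d1)
N(-d1) = 0.25758069; N(-d2) = 0.43250922
P = 8.8600 * 0.89225796 * 0.43250922 - 9.6300 * 1.00000000 * 0.25758069 = 0.9387


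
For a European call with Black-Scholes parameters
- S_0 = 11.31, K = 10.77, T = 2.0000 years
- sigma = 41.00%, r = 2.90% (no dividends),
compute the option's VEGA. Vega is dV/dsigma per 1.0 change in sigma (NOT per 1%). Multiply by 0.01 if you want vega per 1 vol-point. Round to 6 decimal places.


Answer: Vega = 5.702094

Derivation:
d1 = 0.4743182588; d2 = -0.1055093017
phi(d1) = 0.3564977186; exp(-qT) = 1.0000000000; exp(-rT) = 0.9436499474
Vega = S * exp(-qT) * phi(d1) * sqrt(T) = 11.3100 * 1.0000000000 * 0.3564977186 * 1.4142135624 = 5.702094


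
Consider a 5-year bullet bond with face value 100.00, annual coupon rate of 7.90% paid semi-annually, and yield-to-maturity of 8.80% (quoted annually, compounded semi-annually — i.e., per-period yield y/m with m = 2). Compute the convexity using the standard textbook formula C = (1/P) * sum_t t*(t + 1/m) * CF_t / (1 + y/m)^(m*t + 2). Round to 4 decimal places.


Answer: Convexity = 19.9856

Derivation:
Coupon per period c = face * coupon_rate / m = 3.950000
Periods per year m = 2; per-period yield y/m = 0.044000
Number of cashflows N = 10
Cashflows (t years, CF_t, discount factor 1/(1+y/m)^(m*t), PV):
  t = 0.5000: CF_t = 3.950000, DF = 0.957854, PV = 3.783525
  t = 1.0000: CF_t = 3.950000, DF = 0.917485, PV = 3.624066
  t = 1.5000: CF_t = 3.950000, DF = 0.878817, PV = 3.471328
  t = 2.0000: CF_t = 3.950000, DF = 0.841779, PV = 3.325026
  t = 2.5000: CF_t = 3.950000, DF = 0.806302, PV = 3.184891
  t = 3.0000: CF_t = 3.950000, DF = 0.772320, PV = 3.050662
  t = 3.5000: CF_t = 3.950000, DF = 0.739770, PV = 2.922090
  t = 4.0000: CF_t = 3.950000, DF = 0.708592, PV = 2.798937
  t = 4.5000: CF_t = 3.950000, DF = 0.678728, PV = 2.680974
  t = 5.0000: CF_t = 103.950000, DF = 0.650122, PV = 67.580205
Price P = sum_t PV_t = 96.421705
Convexity numerator sum_t t*(t + 1/m) * CF_t / (1+y/m)^(m*t + 2):
  t = 0.5000: term = 1.735664
  t = 1.0000: term = 4.987540
  t = 1.5000: term = 9.554674
  t = 2.0000: term = 15.253310
  t = 2.5000: term = 21.915676
  t = 3.0000: term = 29.388837
  t = 3.5000: term = 37.533636
  t = 4.0000: term = 46.223690
  t = 4.5000: term = 55.344457
  t = 5.0000: term = 1705.105297
Convexity = (1/P) * sum = 1927.042781 / 96.421705 = 19.985571


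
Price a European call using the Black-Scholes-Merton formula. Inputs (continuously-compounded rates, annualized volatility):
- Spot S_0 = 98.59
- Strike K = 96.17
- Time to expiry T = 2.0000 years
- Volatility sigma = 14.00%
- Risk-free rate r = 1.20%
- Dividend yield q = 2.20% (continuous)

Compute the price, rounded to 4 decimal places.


d1 = (ln(S/K) + (r - q + 0.5*sigma^2) * T) / (sigma * sqrt(T)) = 0.12350316
d2 = d1 - sigma * sqrt(T) = -0.07448674
exp(-rT) = 0.97628571; exp(-qT) = 0.95695396
C = S_0 * exp(-qT) * N(d1) - K * exp(-rT) * N(d2)
N(d1) = 0.54914566; N(d2) = 0.47031155
C = 98.5900 * 0.95695396 * 0.54914566 - 96.1700 * 0.97628571 * 0.47031155 = 7.6525

Answer: Price = 7.6525


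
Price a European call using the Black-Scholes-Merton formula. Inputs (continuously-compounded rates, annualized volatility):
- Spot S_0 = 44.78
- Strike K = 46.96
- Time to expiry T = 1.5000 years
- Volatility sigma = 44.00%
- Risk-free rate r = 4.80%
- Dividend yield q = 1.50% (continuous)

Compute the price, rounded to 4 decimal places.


Answer: Price = 9.3341

Derivation:
d1 = (ln(S/K) + (r - q + 0.5*sigma^2) * T) / (sigma * sqrt(T)) = 0.27309108
d2 = d1 - sigma * sqrt(T) = -0.26579666
exp(-rT) = 0.93053090; exp(-qT) = 0.97775124
C = S_0 * exp(-qT) * N(d1) - K * exp(-rT) * N(d2)
N(d1) = 0.60760840; N(d2) = 0.39519791
C = 44.7800 * 0.97775124 * 0.60760840 - 46.9600 * 0.93053090 * 0.39519791 = 9.3341


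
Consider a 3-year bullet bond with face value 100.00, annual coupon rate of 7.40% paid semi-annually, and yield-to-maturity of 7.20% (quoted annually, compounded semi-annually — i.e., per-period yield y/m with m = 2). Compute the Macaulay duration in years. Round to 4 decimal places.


Coupon per period c = face * coupon_rate / m = 3.700000
Periods per year m = 2; per-period yield y/m = 0.036000
Number of cashflows N = 6
Cashflows (t years, CF_t, discount factor 1/(1+y/m)^(m*t), PV):
  t = 0.5000: CF_t = 3.700000, DF = 0.965251, PV = 3.571429
  t = 1.0000: CF_t = 3.700000, DF = 0.931709, PV = 3.447325
  t = 1.5000: CF_t = 3.700000, DF = 0.899333, PV = 3.327534
  t = 2.0000: CF_t = 3.700000, DF = 0.868082, PV = 3.211905
  t = 2.5000: CF_t = 3.700000, DF = 0.837917, PV = 3.100294
  t = 3.0000: CF_t = 103.700000, DF = 0.808801, PV = 83.872623
Price P = sum_t PV_t = 100.531109
Macaulay numerator sum_t t * PV_t:
  t * PV_t at t = 0.5000: 1.785714
  t * PV_t at t = 1.0000: 3.447325
  t * PV_t at t = 1.5000: 4.991300
  t * PV_t at t = 2.0000: 6.423810
  t * PV_t at t = 2.5000: 7.750736
  t * PV_t at t = 3.0000: 251.617868
Macaulay duration D = (sum_t t * PV_t) / P = 276.016754 / 100.531109 = 2.745585

Answer: Macaulay duration = 2.7456 years


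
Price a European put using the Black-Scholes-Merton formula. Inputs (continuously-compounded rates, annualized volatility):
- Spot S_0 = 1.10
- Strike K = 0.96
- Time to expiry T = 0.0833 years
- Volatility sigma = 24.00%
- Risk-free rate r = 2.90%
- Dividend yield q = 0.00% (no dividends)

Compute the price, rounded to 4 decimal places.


d1 = (ln(S/K) + (r - q + 0.5*sigma^2) * T) / (sigma * sqrt(T)) = 2.03480047
d2 = d1 - sigma * sqrt(T) = 1.96553230
exp(-rT) = 0.99758722; exp(-qT) = 1.00000000
P = K * exp(-rT) * N(-d2) - S_0 * exp(-qT) * N(-d1)
N(-d1) = 0.02093548; N(-d2) = 0.02467633
P = 0.9600 * 0.99758722 * 0.02467633 - 1.1000 * 1.00000000 * 0.02093548 = 0.0006

Answer: Price = 0.0006


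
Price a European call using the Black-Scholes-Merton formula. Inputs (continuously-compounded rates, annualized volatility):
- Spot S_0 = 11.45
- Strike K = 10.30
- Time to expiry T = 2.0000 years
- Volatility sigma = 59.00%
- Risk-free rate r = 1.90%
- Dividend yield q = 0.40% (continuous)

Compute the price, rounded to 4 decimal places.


d1 = (ln(S/K) + (r - q + 0.5*sigma^2) * T) / (sigma * sqrt(T)) = 0.58000234
d2 = d1 - sigma * sqrt(T) = -0.25438366
exp(-rT) = 0.96271294; exp(-qT) = 0.99203191
C = S_0 * exp(-qT) * N(d1) - K * exp(-rT) * N(d2)
N(d1) = 0.71904348; N(d2) = 0.39959959
C = 11.4500 * 0.99203191 * 0.71904348 - 10.3000 * 0.96271294 * 0.39959959 = 4.2050

Answer: Price = 4.2050


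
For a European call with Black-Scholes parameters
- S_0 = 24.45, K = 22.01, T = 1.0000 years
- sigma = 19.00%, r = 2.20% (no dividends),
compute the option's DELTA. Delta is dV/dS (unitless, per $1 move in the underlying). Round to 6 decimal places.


d1 = 0.7641227389; d2 = 0.5741227389
phi(d1) = 0.2979348879; exp(-qT) = 1.0000000000; exp(-rT) = 0.9782402351
N(d1) = 0.7776029486
Delta = exp(-qT) * N(d1) = 1.0000000000 * 0.7776029486 = 0.777603

Answer: Delta = 0.777603


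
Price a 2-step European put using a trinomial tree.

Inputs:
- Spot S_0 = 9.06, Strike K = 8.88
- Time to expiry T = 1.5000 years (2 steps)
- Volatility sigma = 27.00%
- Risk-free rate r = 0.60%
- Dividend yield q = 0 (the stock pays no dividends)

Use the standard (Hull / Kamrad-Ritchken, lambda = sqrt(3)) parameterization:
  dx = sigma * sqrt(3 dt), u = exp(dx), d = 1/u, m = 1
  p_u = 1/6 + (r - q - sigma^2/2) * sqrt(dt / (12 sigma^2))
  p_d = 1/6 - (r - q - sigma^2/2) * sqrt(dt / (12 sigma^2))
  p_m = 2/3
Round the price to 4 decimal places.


Answer: Price = V(0,0) = 0.9130

Derivation:
dt = T/N = 0.750000; dx = sigma*sqrt(3*dt) = 0.405000
u = exp(dx) = 1.499303; d = 1/u = 0.666977
p_u = 0.138472, p_m = 0.666667, p_d = 0.194861
Discount per step: exp(-r*dt) = 0.995510
Stock lattice S(k, j) with j the centered position index:
  k=0: S(0,+0) = 9.0600
  k=1: S(1,-1) = 6.0428; S(1,+0) = 9.0600; S(1,+1) = 13.5837
  k=2: S(2,-2) = 4.0304; S(2,-1) = 6.0428; S(2,+0) = 9.0600; S(2,+1) = 13.5837; S(2,+2) = 20.3660
Terminal payoffs V(N, j) = max(K - S_T, 0):
  V(2,-2) = 4.849586; V(2,-1) = 2.837190; V(2,+0) = 0.000000; V(2,+1) = 0.000000; V(2,+2) = 0.000000
Backward induction: V(k, j) = exp(-r*dt) * [p_u * V(k+1, j+1) + p_m * V(k+1, j) + p_d * V(k+1, j-1)]
  V(1,-1) = exp(-r*dt) * [p_u*0.000000 + p_m*2.837190 + p_d*4.849586] = 2.823720
  V(1,+0) = exp(-r*dt) * [p_u*0.000000 + p_m*0.000000 + p_d*2.837190] = 0.550376
  V(1,+1) = exp(-r*dt) * [p_u*0.000000 + p_m*0.000000 + p_d*0.000000] = 0.000000
  V(0,+0) = exp(-r*dt) * [p_u*0.000000 + p_m*0.550376 + p_d*2.823720] = 0.913033


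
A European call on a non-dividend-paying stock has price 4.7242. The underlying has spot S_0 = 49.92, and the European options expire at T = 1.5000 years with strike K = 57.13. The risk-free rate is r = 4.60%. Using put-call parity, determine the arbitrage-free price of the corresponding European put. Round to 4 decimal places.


Answer: Put price = 8.1252

Derivation:
Put-call parity: C - P = S_0 * exp(-qT) - K * exp(-rT).
S_0 * exp(-qT) = 49.9200 * 1.00000000 = 49.92000000
K * exp(-rT) = 57.1300 * 0.93332668 = 53.32095323
P = C - S*exp(-qT) + K*exp(-rT)
P = 4.7242 - 49.92000000 + 53.32095323 = 8.1252


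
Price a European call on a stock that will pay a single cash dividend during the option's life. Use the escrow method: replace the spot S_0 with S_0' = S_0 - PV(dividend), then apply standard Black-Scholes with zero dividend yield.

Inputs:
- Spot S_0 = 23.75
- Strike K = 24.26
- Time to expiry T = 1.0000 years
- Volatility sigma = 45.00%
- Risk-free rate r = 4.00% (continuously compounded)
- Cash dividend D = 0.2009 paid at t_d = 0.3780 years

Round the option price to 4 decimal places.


PV(D) = D * exp(-r * t_d) = 0.2009 * 0.98499373 = 0.19788524
S_0' = S_0 - PV(D) = 23.7500 - 0.19788524 = 23.55211476
d1 = (ln(S_0'/K) + (r + sigma^2/2)*T) / (sigma*sqrt(T)) = 0.24808158
d2 = d1 - sigma*sqrt(T) = -0.20191842
exp(-rT) = 0.96078944
N(d1) = 0.59796436; N(d2) = 0.41999025
C = S_0' * N(d1) - K * exp(-rT) * N(d2) = 23.55211476 * 0.59796436 - 24.2600 * 0.96078944 * 0.41999025 = 4.2939

Answer: Price = 4.2939


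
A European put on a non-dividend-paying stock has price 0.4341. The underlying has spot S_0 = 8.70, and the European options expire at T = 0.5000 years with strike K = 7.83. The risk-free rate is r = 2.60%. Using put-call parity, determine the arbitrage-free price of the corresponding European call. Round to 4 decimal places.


Answer: Call price = 1.4052

Derivation:
Put-call parity: C - P = S_0 * exp(-qT) - K * exp(-rT).
S_0 * exp(-qT) = 8.7000 * 1.00000000 = 8.70000000
K * exp(-rT) = 7.8300 * 0.98708414 = 7.72886878
C = P + S*exp(-qT) - K*exp(-rT)
C = 0.4341 + 8.70000000 - 7.72886878 = 1.4052


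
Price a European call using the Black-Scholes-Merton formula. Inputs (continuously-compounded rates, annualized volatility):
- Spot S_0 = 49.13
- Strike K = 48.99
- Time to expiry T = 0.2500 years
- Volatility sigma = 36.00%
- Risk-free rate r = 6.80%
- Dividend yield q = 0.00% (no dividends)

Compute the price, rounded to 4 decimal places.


d1 = (ln(S/K) + (r - q + 0.5*sigma^2) * T) / (sigma * sqrt(T)) = 0.20029806
d2 = d1 - sigma * sqrt(T) = 0.02029806
exp(-rT) = 0.98314368; exp(-qT) = 1.00000000
C = S_0 * exp(-qT) * N(d1) - K * exp(-rT) * N(d2)
N(d1) = 0.57937626; N(d2) = 0.50809720
C = 49.1300 * 1.00000000 * 0.57937626 - 48.9900 * 0.98314368 * 0.50809720 = 3.9927

Answer: Price = 3.9927


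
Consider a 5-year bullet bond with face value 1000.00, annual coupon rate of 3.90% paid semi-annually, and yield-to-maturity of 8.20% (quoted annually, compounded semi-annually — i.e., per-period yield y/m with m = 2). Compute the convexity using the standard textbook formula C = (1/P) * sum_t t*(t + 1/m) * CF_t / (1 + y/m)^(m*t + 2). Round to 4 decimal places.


Answer: Convexity = 22.3048

Derivation:
Coupon per period c = face * coupon_rate / m = 19.500000
Periods per year m = 2; per-period yield y/m = 0.041000
Number of cashflows N = 10
Cashflows (t years, CF_t, discount factor 1/(1+y/m)^(m*t), PV):
  t = 0.5000: CF_t = 19.500000, DF = 0.960615, PV = 18.731988
  t = 1.0000: CF_t = 19.500000, DF = 0.922781, PV = 17.994225
  t = 1.5000: CF_t = 19.500000, DF = 0.886437, PV = 17.285519
  t = 2.0000: CF_t = 19.500000, DF = 0.851524, PV = 16.604725
  t = 2.5000: CF_t = 19.500000, DF = 0.817987, PV = 15.950745
  t = 3.0000: CF_t = 19.500000, DF = 0.785770, PV = 15.322521
  t = 3.5000: CF_t = 19.500000, DF = 0.754823, PV = 14.719041
  t = 4.0000: CF_t = 19.500000, DF = 0.725094, PV = 14.139328
  t = 4.5000: CF_t = 19.500000, DF = 0.696536, PV = 13.582448
  t = 5.0000: CF_t = 1019.500000, DF = 0.669103, PV = 682.150081
Price P = sum_t PV_t = 826.480622
Convexity numerator sum_t t*(t + 1/m) * CF_t / (1+y/m)^(m*t + 2):
  t = 0.5000: term = 8.642759
  t = 1.0000: term = 24.907088
  t = 1.5000: term = 47.852234
  t = 2.0000: term = 76.612607
  t = 2.5000: term = 110.392805
  t = 3.0000: term = 148.462946
  t = 3.5000: term = 190.154270
  t = 4.0000: term = 234.855006
  t = 4.5000: term = 282.006491
  t = 5.0000: term = 17310.562081
Convexity = (1/P) * sum = 18434.448286 / 826.480622 = 22.304756


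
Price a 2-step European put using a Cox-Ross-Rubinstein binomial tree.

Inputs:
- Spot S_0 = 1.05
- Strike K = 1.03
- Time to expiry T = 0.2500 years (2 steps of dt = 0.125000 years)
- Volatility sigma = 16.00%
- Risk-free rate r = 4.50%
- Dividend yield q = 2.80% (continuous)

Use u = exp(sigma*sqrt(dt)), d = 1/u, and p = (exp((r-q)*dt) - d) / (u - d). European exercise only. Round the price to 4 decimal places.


dt = T/N = 0.125000
u = exp(sigma*sqrt(dt)) = 1.058199; d = 1/u = 0.945002
p = (exp((r-q)*dt) - d) / (u - d) = 0.504654
Discount per step: exp(-r*dt) = 0.994391
Stock lattice S(k, i) with i counting down-moves:
  k=0: S(0,0) = 1.0500
  k=1: S(1,0) = 1.1111; S(1,1) = 0.9923
  k=2: S(2,0) = 1.1758; S(2,1) = 1.0500; S(2,2) = 0.9377
Terminal payoffs V(N, i) = max(K - S_T, 0):
  V(2,0) = 0.000000; V(2,1) = 0.000000; V(2,2) = 0.092320
Backward induction: V(k, i) = exp(-r*dt) * [p * V(k+1, i) + (1-p) * V(k+1, i+1)].
  V(1,0) = exp(-r*dt) * [p*0.000000 + (1-p)*0.000000] = 0.000000
  V(1,1) = exp(-r*dt) * [p*0.000000 + (1-p)*0.092320] = 0.045474
  V(0,0) = exp(-r*dt) * [p*0.000000 + (1-p)*0.045474] = 0.022399

Answer: Price = V(0,0) = 0.0224


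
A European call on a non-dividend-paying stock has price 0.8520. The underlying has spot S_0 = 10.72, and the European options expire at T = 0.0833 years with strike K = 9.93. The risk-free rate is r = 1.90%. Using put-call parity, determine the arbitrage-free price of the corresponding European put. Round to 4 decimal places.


Answer: Put price = 0.0463

Derivation:
Put-call parity: C - P = S_0 * exp(-qT) - K * exp(-rT).
S_0 * exp(-qT) = 10.7200 * 1.00000000 = 10.72000000
K * exp(-rT) = 9.9300 * 0.99841855 = 9.91429622
P = C - S*exp(-qT) + K*exp(-rT)
P = 0.8520 - 10.72000000 + 9.91429622 = 0.0463


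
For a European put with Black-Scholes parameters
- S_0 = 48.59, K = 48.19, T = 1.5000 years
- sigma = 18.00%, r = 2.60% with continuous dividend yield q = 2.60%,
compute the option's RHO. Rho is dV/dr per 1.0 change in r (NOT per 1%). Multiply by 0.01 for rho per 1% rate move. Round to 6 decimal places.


d1 = 0.1477233637; d2 = -0.0727307132
phi(d1) = 0.3946130442; exp(-qT) = 0.9617507091; exp(-rT) = 0.9617507091
N(-d2) = 0.5289897962
Rho = -K*T*exp(-rT)*N(-d2) = -48.1900 * 1.5000 * 0.9617507091 * 0.5289897962 = -36.775450

Answer: Rho = -36.775450


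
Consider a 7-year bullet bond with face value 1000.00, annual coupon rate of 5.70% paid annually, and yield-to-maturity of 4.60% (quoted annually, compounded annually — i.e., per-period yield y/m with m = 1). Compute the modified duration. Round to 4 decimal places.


Coupon per period c = face * coupon_rate / m = 57.000000
Periods per year m = 1; per-period yield y/m = 0.046000
Number of cashflows N = 7
Cashflows (t years, CF_t, discount factor 1/(1+y/m)^(m*t), PV):
  t = 1.0000: CF_t = 57.000000, DF = 0.956023, PV = 54.493308
  t = 2.0000: CF_t = 57.000000, DF = 0.913980, PV = 52.096853
  t = 3.0000: CF_t = 57.000000, DF = 0.873786, PV = 49.805786
  t = 4.0000: CF_t = 57.000000, DF = 0.835359, PV = 47.615475
  t = 5.0000: CF_t = 57.000000, DF = 0.798623, PV = 45.521486
  t = 6.0000: CF_t = 57.000000, DF = 0.763501, PV = 43.519585
  t = 7.0000: CF_t = 1057.000000, DF = 0.729925, PV = 771.530671
Price P = sum_t PV_t = 1064.583164
First compute Macaulay numerator sum_t t * PV_t:
  t * PV_t at t = 1.0000: 54.493308
  t * PV_t at t = 2.0000: 104.193705
  t * PV_t at t = 3.0000: 149.417359
  t * PV_t at t = 4.0000: 190.461898
  t * PV_t at t = 5.0000: 227.607431
  t * PV_t at t = 6.0000: 261.117512
  t * PV_t at t = 7.0000: 5400.714699
Macaulay duration D = 6388.005913 / 1064.583164 = 6.000476
Modified duration = D / (1 + y/m) = 6.000476 / (1 + 0.046000) = 5.736593

Answer: Modified duration = 5.7366


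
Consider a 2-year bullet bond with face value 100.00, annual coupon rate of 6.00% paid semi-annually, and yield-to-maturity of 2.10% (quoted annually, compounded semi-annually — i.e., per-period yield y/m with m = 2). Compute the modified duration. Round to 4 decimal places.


Answer: Modified duration = 1.8979

Derivation:
Coupon per period c = face * coupon_rate / m = 3.000000
Periods per year m = 2; per-period yield y/m = 0.010500
Number of cashflows N = 4
Cashflows (t years, CF_t, discount factor 1/(1+y/m)^(m*t), PV):
  t = 0.5000: CF_t = 3.000000, DF = 0.989609, PV = 2.968827
  t = 1.0000: CF_t = 3.000000, DF = 0.979326, PV = 2.937979
  t = 1.5000: CF_t = 3.000000, DF = 0.969150, PV = 2.907450
  t = 2.0000: CF_t = 103.000000, DF = 0.959080, PV = 98.785216
Price P = sum_t PV_t = 107.599472
First compute Macaulay numerator sum_t t * PV_t:
  t * PV_t at t = 0.5000: 1.484414
  t * PV_t at t = 1.0000: 2.937979
  t * PV_t at t = 1.5000: 4.361175
  t * PV_t at t = 2.0000: 197.570432
Macaulay duration D = 206.353999 / 107.599472 = 1.917798
Modified duration = D / (1 + y/m) = 1.917798 / (1 + 0.010500) = 1.897870


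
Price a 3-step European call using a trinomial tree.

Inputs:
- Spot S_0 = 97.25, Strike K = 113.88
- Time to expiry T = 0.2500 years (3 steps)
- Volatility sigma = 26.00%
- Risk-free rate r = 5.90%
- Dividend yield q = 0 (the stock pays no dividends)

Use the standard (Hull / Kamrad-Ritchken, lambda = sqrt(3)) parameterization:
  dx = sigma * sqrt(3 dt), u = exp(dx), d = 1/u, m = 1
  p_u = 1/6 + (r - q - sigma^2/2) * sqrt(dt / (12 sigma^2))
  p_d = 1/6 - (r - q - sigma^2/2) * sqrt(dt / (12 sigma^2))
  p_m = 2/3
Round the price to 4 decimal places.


Answer: Price = V(0,0) = 0.8934

Derivation:
dt = T/N = 0.083333; dx = sigma*sqrt(3*dt) = 0.130000
u = exp(dx) = 1.138828; d = 1/u = 0.878095
p_u = 0.174744, p_m = 0.666667, p_d = 0.158590
Discount per step: exp(-r*dt) = 0.995095
Stock lattice S(k, j) with j the centered position index:
  k=0: S(0,+0) = 97.2500
  k=1: S(1,-1) = 85.3948; S(1,+0) = 97.2500; S(1,+1) = 110.7511
  k=2: S(2,-2) = 74.9848; S(2,-1) = 85.3948; S(2,+0) = 97.2500; S(2,+1) = 110.7511; S(2,+2) = 126.1265
  k=3: S(3,-3) = 65.8438; S(3,-2) = 74.9848; S(3,-1) = 85.3948; S(3,+0) = 97.2500; S(3,+1) = 110.7511; S(3,+2) = 126.1265; S(3,+3) = 143.6364
Terminal payoffs V(N, j) = max(S_T - K, 0):
  V(3,-3) = 0.000000; V(3,-2) = 0.000000; V(3,-1) = 0.000000; V(3,+0) = 0.000000; V(3,+1) = 0.000000; V(3,+2) = 12.246451; V(3,+3) = 29.756382
Backward induction: V(k, j) = exp(-r*dt) * [p_u * V(k+1, j+1) + p_m * V(k+1, j) + p_d * V(k+1, j-1)]
  V(2,-2) = exp(-r*dt) * [p_u*0.000000 + p_m*0.000000 + p_d*0.000000] = 0.000000
  V(2,-1) = exp(-r*dt) * [p_u*0.000000 + p_m*0.000000 + p_d*0.000000] = 0.000000
  V(2,+0) = exp(-r*dt) * [p_u*0.000000 + p_m*0.000000 + p_d*0.000000] = 0.000000
  V(2,+1) = exp(-r*dt) * [p_u*12.246451 + p_m*0.000000 + p_d*0.000000] = 2.129493
  V(2,+2) = exp(-r*dt) * [p_u*29.756382 + p_m*12.246451 + p_d*0.000000] = 13.298492
  V(1,-1) = exp(-r*dt) * [p_u*0.000000 + p_m*0.000000 + p_d*0.000000] = 0.000000
  V(1,+0) = exp(-r*dt) * [p_u*2.129493 + p_m*0.000000 + p_d*0.000000] = 0.370290
  V(1,+1) = exp(-r*dt) * [p_u*13.298492 + p_m*2.129493 + p_d*0.000000] = 3.725128
  V(0,+0) = exp(-r*dt) * [p_u*3.725128 + p_m*0.370290 + p_d*0.000000] = 0.893399


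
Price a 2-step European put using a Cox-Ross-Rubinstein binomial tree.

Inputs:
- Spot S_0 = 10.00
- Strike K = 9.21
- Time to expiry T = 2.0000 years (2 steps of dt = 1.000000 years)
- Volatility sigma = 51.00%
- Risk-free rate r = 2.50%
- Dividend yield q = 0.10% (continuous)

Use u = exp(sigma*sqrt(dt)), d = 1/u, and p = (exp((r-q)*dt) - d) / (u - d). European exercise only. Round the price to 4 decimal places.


Answer: Price = V(0,0) = 1.9318

Derivation:
dt = T/N = 1.000000
u = exp(sigma*sqrt(dt)) = 1.665291; d = 1/u = 0.600496
p = (exp((r-q)*dt) - d) / (u - d) = 0.398006
Discount per step: exp(-r*dt) = 0.975310
Stock lattice S(k, i) with i counting down-moves:
  k=0: S(0,0) = 10.0000
  k=1: S(1,0) = 16.6529; S(1,1) = 6.0050
  k=2: S(2,0) = 27.7319; S(2,1) = 10.0000; S(2,2) = 3.6059
Terminal payoffs V(N, i) = max(K - S_T, 0):
  V(2,0) = 0.000000; V(2,1) = 0.000000; V(2,2) = 5.604051
Backward induction: V(k, i) = exp(-r*dt) * [p * V(k+1, i) + (1-p) * V(k+1, i+1)].
  V(1,0) = exp(-r*dt) * [p*0.000000 + (1-p)*0.000000] = 0.000000
  V(1,1) = exp(-r*dt) * [p*0.000000 + (1-p)*5.604051] = 3.290312
  V(0,0) = exp(-r*dt) * [p*0.000000 + (1-p)*3.290312] = 1.931844


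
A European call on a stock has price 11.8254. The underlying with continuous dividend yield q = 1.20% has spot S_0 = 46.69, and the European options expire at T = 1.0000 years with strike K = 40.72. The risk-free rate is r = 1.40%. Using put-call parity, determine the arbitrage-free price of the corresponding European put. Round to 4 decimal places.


Answer: Put price = 5.8462

Derivation:
Put-call parity: C - P = S_0 * exp(-qT) - K * exp(-rT).
S_0 * exp(-qT) = 46.6900 * 0.98807171 = 46.13306827
K * exp(-rT) = 40.7200 * 0.98609754 = 40.15389200
P = C - S*exp(-qT) + K*exp(-rT)
P = 11.8254 - 46.13306827 + 40.15389200 = 5.8462


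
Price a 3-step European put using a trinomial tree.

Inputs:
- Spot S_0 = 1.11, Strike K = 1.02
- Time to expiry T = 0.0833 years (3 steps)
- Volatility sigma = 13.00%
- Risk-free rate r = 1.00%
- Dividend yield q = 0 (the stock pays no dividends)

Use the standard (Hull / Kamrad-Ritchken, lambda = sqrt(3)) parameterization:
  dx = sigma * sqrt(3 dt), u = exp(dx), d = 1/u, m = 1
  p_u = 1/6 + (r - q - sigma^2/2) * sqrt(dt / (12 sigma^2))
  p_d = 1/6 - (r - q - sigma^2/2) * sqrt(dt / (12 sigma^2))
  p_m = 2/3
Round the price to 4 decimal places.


Answer: Price = V(0,0) = 0.0001

Derivation:
dt = T/N = 0.027767; dx = sigma*sqrt(3*dt) = 0.037520
u = exp(dx) = 1.038233; d = 1/u = 0.963175
p_u = 0.167240, p_m = 0.666667, p_d = 0.166093
Discount per step: exp(-r*dt) = 0.999722
Stock lattice S(k, j) with j the centered position index:
  k=0: S(0,+0) = 1.1100
  k=1: S(1,-1) = 1.0691; S(1,+0) = 1.1100; S(1,+1) = 1.1524
  k=2: S(2,-2) = 1.0298; S(2,-1) = 1.0691; S(2,+0) = 1.1100; S(2,+1) = 1.1524; S(2,+2) = 1.1965
  k=3: S(3,-3) = 0.9918; S(3,-2) = 1.0298; S(3,-1) = 1.0691; S(3,+0) = 1.1100; S(3,+1) = 1.1524; S(3,+2) = 1.1965; S(3,+3) = 1.2422
Terminal payoffs V(N, j) = max(K - S_T, 0):
  V(3,-3) = 0.028167; V(3,-2) = 0.000000; V(3,-1) = 0.000000; V(3,+0) = 0.000000; V(3,+1) = 0.000000; V(3,+2) = 0.000000; V(3,+3) = 0.000000
Backward induction: V(k, j) = exp(-r*dt) * [p_u * V(k+1, j+1) + p_m * V(k+1, j) + p_d * V(k+1, j-1)]
  V(2,-2) = exp(-r*dt) * [p_u*0.000000 + p_m*0.000000 + p_d*0.028167] = 0.004677
  V(2,-1) = exp(-r*dt) * [p_u*0.000000 + p_m*0.000000 + p_d*0.000000] = 0.000000
  V(2,+0) = exp(-r*dt) * [p_u*0.000000 + p_m*0.000000 + p_d*0.000000] = 0.000000
  V(2,+1) = exp(-r*dt) * [p_u*0.000000 + p_m*0.000000 + p_d*0.000000] = 0.000000
  V(2,+2) = exp(-r*dt) * [p_u*0.000000 + p_m*0.000000 + p_d*0.000000] = 0.000000
  V(1,-1) = exp(-r*dt) * [p_u*0.000000 + p_m*0.000000 + p_d*0.004677] = 0.000777
  V(1,+0) = exp(-r*dt) * [p_u*0.000000 + p_m*0.000000 + p_d*0.000000] = 0.000000
  V(1,+1) = exp(-r*dt) * [p_u*0.000000 + p_m*0.000000 + p_d*0.000000] = 0.000000
  V(0,+0) = exp(-r*dt) * [p_u*0.000000 + p_m*0.000000 + p_d*0.000777] = 0.000129


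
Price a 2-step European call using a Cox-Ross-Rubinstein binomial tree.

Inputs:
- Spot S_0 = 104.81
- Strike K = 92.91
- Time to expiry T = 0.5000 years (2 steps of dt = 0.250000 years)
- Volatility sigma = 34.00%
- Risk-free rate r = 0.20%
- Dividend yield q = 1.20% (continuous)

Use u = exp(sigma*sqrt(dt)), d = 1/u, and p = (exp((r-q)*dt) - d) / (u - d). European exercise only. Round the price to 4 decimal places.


Answer: Price = V(0,0) = 16.8930

Derivation:
dt = T/N = 0.250000
u = exp(sigma*sqrt(dt)) = 1.185305; d = 1/u = 0.843665
p = (exp((r-q)*dt) - d) / (u - d) = 0.450294
Discount per step: exp(-r*dt) = 0.999500
Stock lattice S(k, i) with i counting down-moves:
  k=0: S(0,0) = 104.8100
  k=1: S(1,0) = 124.2318; S(1,1) = 88.4245
  k=2: S(2,0) = 147.2526; S(2,1) = 104.8100; S(2,2) = 74.6006
Terminal payoffs V(N, i) = max(S_T - K, 0):
  V(2,0) = 54.342557; V(2,1) = 11.900000; V(2,2) = 0.000000
Backward induction: V(k, i) = exp(-r*dt) * [p * V(k+1, i) + (1-p) * V(k+1, i+1)].
  V(1,0) = exp(-r*dt) * [p*54.342557 + (1-p)*11.900000] = 30.996108
  V(1,1) = exp(-r*dt) * [p*11.900000 + (1-p)*0.000000] = 5.355815
  V(0,0) = exp(-r*dt) * [p*30.996108 + (1-p)*5.355815] = 16.893025


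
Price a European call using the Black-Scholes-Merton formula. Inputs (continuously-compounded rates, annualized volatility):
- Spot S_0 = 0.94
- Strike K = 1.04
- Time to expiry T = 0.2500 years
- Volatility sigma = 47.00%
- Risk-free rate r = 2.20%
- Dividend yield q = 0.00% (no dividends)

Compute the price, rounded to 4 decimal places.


d1 = (ln(S/K) + (r - q + 0.5*sigma^2) * T) / (sigma * sqrt(T)) = -0.28929199
d2 = d1 - sigma * sqrt(T) = -0.52429199
exp(-rT) = 0.99451510; exp(-qT) = 1.00000000
C = S_0 * exp(-qT) * N(d1) - K * exp(-rT) * N(d2)
N(d1) = 0.38617897; N(d2) = 0.30003773
C = 0.9400 * 1.00000000 * 0.38617897 - 1.0400 * 0.99451510 * 0.30003773 = 0.0527

Answer: Price = 0.0527


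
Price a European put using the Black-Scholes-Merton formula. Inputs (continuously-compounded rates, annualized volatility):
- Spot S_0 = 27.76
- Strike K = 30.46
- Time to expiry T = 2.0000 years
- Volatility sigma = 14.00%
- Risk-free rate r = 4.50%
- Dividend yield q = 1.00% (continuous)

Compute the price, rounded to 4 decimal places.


d1 = (ln(S/K) + (r - q + 0.5*sigma^2) * T) / (sigma * sqrt(T)) = -0.01625442
d2 = d1 - sigma * sqrt(T) = -0.21424432
exp(-rT) = 0.91393119; exp(-qT) = 0.98019867
P = K * exp(-rT) * N(-d2) - S_0 * exp(-qT) * N(-d1)
N(-d1) = 0.50648429; N(-d2) = 0.58482173
P = 30.4600 * 0.91393119 * 0.58482173 - 27.7600 * 0.98019867 * 0.50648429 = 2.4989

Answer: Price = 2.4989


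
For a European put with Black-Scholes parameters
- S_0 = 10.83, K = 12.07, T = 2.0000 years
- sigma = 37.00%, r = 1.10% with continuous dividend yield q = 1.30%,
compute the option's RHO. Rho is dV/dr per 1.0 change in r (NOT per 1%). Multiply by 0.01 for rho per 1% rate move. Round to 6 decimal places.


d1 = 0.0468162517; d2 = -0.4764427664
phi(d1) = 0.3985053267; exp(-qT) = 0.9743350896; exp(-rT) = 0.9782402351
N(-d2) = 0.6831205135
Rho = -K*T*exp(-rT)*N(-d2) = -12.0700 * 2.0000 * 0.9782402351 * 0.6831205135 = -16.131699

Answer: Rho = -16.131699


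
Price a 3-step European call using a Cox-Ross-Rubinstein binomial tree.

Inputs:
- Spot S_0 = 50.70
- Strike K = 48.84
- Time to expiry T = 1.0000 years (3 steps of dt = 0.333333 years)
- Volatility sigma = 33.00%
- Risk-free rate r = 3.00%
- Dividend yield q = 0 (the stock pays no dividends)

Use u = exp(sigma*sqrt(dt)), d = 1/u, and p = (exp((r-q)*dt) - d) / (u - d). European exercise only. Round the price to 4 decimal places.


Answer: Price = V(0,0) = 8.7083

Derivation:
dt = T/N = 0.333333
u = exp(sigma*sqrt(dt)) = 1.209885; d = 1/u = 0.826525
p = (exp((r-q)*dt) - d) / (u - d) = 0.478728
Discount per step: exp(-r*dt) = 0.990050
Stock lattice S(k, i) with i counting down-moves:
  k=0: S(0,0) = 50.7000
  k=1: S(1,0) = 61.3412; S(1,1) = 41.9048
  k=2: S(2,0) = 74.2158; S(2,1) = 50.7000; S(2,2) = 34.6353
  k=3: S(3,0) = 89.7926; S(3,1) = 61.3412; S(3,2) = 41.9048; S(3,3) = 28.6270
Terminal payoffs V(N, i) = max(S_T - K, 0):
  V(3,0) = 40.952610; V(3,1) = 12.501186; V(3,2) = 0.000000; V(3,3) = 0.000000
Backward induction: V(k, i) = exp(-r*dt) * [p * V(k+1, i) + (1-p) * V(k+1, i+1)].
  V(2,0) = exp(-r*dt) * [p*40.952610 + (1-p)*12.501186] = 25.861768
  V(2,1) = exp(-r*dt) * [p*12.501186 + (1-p)*0.000000] = 5.925121
  V(2,2) = exp(-r*dt) * [p*0.000000 + (1-p)*0.000000] = 0.000000
  V(1,0) = exp(-r*dt) * [p*25.861768 + (1-p)*5.925121] = 15.315432
  V(1,1) = exp(-r*dt) * [p*5.925121 + (1-p)*0.000000] = 2.808298
  V(0,0) = exp(-r*dt) * [p*15.315432 + (1-p)*2.808298] = 8.708295


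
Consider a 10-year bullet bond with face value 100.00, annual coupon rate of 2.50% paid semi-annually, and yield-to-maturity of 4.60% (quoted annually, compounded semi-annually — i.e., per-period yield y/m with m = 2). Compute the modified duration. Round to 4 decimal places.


Answer: Modified duration = 8.5806

Derivation:
Coupon per period c = face * coupon_rate / m = 1.250000
Periods per year m = 2; per-period yield y/m = 0.023000
Number of cashflows N = 20
Cashflows (t years, CF_t, discount factor 1/(1+y/m)^(m*t), PV):
  t = 0.5000: CF_t = 1.250000, DF = 0.977517, PV = 1.221896
  t = 1.0000: CF_t = 1.250000, DF = 0.955540, PV = 1.194425
  t = 1.5000: CF_t = 1.250000, DF = 0.934056, PV = 1.167570
  t = 2.0000: CF_t = 1.250000, DF = 0.913056, PV = 1.141320
  t = 2.5000: CF_t = 1.250000, DF = 0.892528, PV = 1.115660
  t = 3.0000: CF_t = 1.250000, DF = 0.872461, PV = 1.090577
  t = 3.5000: CF_t = 1.250000, DF = 0.852846, PV = 1.066057
  t = 4.0000: CF_t = 1.250000, DF = 0.833671, PV = 1.042089
  t = 4.5000: CF_t = 1.250000, DF = 0.814928, PV = 1.018660
  t = 5.0000: CF_t = 1.250000, DF = 0.796606, PV = 0.995758
  t = 5.5000: CF_t = 1.250000, DF = 0.778696, PV = 0.973370
  t = 6.0000: CF_t = 1.250000, DF = 0.761189, PV = 0.951486
  t = 6.5000: CF_t = 1.250000, DF = 0.744075, PV = 0.930094
  t = 7.0000: CF_t = 1.250000, DF = 0.727346, PV = 0.909183
  t = 7.5000: CF_t = 1.250000, DF = 0.710993, PV = 0.888742
  t = 8.0000: CF_t = 1.250000, DF = 0.695008, PV = 0.868760
  t = 8.5000: CF_t = 1.250000, DF = 0.679382, PV = 0.849228
  t = 9.0000: CF_t = 1.250000, DF = 0.664108, PV = 0.830135
  t = 9.5000: CF_t = 1.250000, DF = 0.649177, PV = 0.811471
  t = 10.0000: CF_t = 101.250000, DF = 0.634581, PV = 64.251365
Price P = sum_t PV_t = 83.317846
First compute Macaulay numerator sum_t t * PV_t:
  t * PV_t at t = 0.5000: 0.610948
  t * PV_t at t = 1.0000: 1.194425
  t * PV_t at t = 1.5000: 1.751356
  t * PV_t at t = 2.0000: 2.282640
  t * PV_t at t = 2.5000: 2.789150
  t * PV_t at t = 3.0000: 3.271730
  t * PV_t at t = 3.5000: 3.731201
  t * PV_t at t = 4.0000: 4.168357
  t * PV_t at t = 4.5000: 4.583971
  t * PV_t at t = 5.0000: 4.978789
  t * PV_t at t = 5.5000: 5.353536
  t * PV_t at t = 6.0000: 5.708916
  t * PV_t at t = 6.5000: 6.045610
  t * PV_t at t = 7.0000: 6.364279
  t * PV_t at t = 7.5000: 6.665562
  t * PV_t at t = 8.0000: 6.950081
  t * PV_t at t = 8.5000: 7.218437
  t * PV_t at t = 9.0000: 7.471213
  t * PV_t at t = 9.5000: 7.708974
  t * PV_t at t = 10.0000: 642.513649
Macaulay duration D = 731.362822 / 83.317846 = 8.777985
Modified duration = D / (1 + y/m) = 8.777985 / (1 + 0.023000) = 8.580631


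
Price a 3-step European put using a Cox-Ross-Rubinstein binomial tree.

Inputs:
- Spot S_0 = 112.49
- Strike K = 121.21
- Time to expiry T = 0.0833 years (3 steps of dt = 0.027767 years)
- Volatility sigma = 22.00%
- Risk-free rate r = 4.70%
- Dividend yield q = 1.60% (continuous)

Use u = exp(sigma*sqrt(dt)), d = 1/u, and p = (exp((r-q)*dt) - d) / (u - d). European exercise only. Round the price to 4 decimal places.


dt = T/N = 0.027767
u = exp(sigma*sqrt(dt)) = 1.037340; d = 1/u = 0.964004
p = (exp((r-q)*dt) - d) / (u - d) = 0.502579
Discount per step: exp(-r*dt) = 0.998696
Stock lattice S(k, i) with i counting down-moves:
  k=0: S(0,0) = 112.4900
  k=1: S(1,0) = 116.6903; S(1,1) = 108.4409
  k=2: S(2,0) = 121.0475; S(2,1) = 112.4900; S(2,2) = 104.5375
  k=3: S(3,0) = 125.5674; S(3,1) = 116.6903; S(3,2) = 108.4409; S(3,3) = 100.7746
Terminal payoffs V(N, i) = max(K - S_T, 0):
  V(3,0) = 0.000000; V(3,1) = 4.519671; V(3,2) = 12.769136; V(3,3) = 20.435401
Backward induction: V(k, i) = exp(-r*dt) * [p * V(k+1, i) + (1-p) * V(k+1, i+1)].
  V(2,0) = exp(-r*dt) * [p*0.000000 + (1-p)*4.519671] = 2.245249
  V(2,1) = exp(-r*dt) * [p*4.519671 + (1-p)*12.769136] = 8.611885
  V(2,2) = exp(-r*dt) * [p*12.769136 + (1-p)*20.435401] = 16.560873
  V(1,0) = exp(-r*dt) * [p*2.245249 + (1-p)*8.611885] = 5.405091
  V(1,1) = exp(-r*dt) * [p*8.611885 + (1-p)*16.560873] = 12.549492
  V(0,0) = exp(-r*dt) * [p*5.405091 + (1-p)*12.549492] = 8.947184

Answer: Price = V(0,0) = 8.9472
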